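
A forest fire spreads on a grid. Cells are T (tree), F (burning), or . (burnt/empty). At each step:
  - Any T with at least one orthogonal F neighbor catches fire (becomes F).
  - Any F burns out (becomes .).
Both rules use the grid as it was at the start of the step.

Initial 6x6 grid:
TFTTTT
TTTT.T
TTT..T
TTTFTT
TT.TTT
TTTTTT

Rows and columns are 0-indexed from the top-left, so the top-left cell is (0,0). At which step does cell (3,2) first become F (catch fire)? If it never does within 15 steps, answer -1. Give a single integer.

Step 1: cell (3,2)='F' (+6 fires, +2 burnt)
  -> target ignites at step 1
Step 2: cell (3,2)='.' (+9 fires, +6 burnt)
Step 3: cell (3,2)='.' (+9 fires, +9 burnt)
Step 4: cell (3,2)='.' (+5 fires, +9 burnt)
Step 5: cell (3,2)='.' (+1 fires, +5 burnt)
Step 6: cell (3,2)='.' (+0 fires, +1 burnt)
  fire out at step 6

1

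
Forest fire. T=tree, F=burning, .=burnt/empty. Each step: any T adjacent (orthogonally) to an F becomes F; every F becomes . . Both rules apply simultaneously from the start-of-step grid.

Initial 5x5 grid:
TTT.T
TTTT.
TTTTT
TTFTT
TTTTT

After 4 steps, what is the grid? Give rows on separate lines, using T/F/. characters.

Step 1: 4 trees catch fire, 1 burn out
  TTT.T
  TTTT.
  TTFTT
  TF.FT
  TTFTT
Step 2: 7 trees catch fire, 4 burn out
  TTT.T
  TTFT.
  TF.FT
  F...F
  TF.FT
Step 3: 7 trees catch fire, 7 burn out
  TTF.T
  TF.F.
  F...F
  .....
  F...F
Step 4: 2 trees catch fire, 7 burn out
  TF..T
  F....
  .....
  .....
  .....

TF..T
F....
.....
.....
.....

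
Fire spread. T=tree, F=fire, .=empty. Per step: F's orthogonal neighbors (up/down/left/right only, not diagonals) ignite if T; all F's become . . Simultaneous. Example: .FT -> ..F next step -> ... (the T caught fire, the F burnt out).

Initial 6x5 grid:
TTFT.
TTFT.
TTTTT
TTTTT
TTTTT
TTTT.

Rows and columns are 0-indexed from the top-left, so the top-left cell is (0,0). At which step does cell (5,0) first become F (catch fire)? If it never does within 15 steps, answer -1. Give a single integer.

Step 1: cell (5,0)='T' (+5 fires, +2 burnt)
Step 2: cell (5,0)='T' (+5 fires, +5 burnt)
Step 3: cell (5,0)='T' (+5 fires, +5 burnt)
Step 4: cell (5,0)='T' (+5 fires, +5 burnt)
Step 5: cell (5,0)='T' (+4 fires, +5 burnt)
Step 6: cell (5,0)='F' (+1 fires, +4 burnt)
  -> target ignites at step 6
Step 7: cell (5,0)='.' (+0 fires, +1 burnt)
  fire out at step 7

6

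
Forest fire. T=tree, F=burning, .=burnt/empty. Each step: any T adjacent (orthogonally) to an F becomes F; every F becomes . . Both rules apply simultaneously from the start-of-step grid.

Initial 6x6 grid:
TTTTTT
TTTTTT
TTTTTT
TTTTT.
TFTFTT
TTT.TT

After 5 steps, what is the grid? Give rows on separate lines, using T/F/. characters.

Step 1: 6 trees catch fire, 2 burn out
  TTTTTT
  TTTTTT
  TTTTTT
  TFTFT.
  F.F.FT
  TFT.TT
Step 2: 9 trees catch fire, 6 burn out
  TTTTTT
  TTTTTT
  TFTFTT
  F.F.F.
  .....F
  F.F.FT
Step 3: 6 trees catch fire, 9 burn out
  TTTTTT
  TFTFTT
  F.F.FT
  ......
  ......
  .....F
Step 4: 6 trees catch fire, 6 burn out
  TFTFTT
  F.F.FT
  .....F
  ......
  ......
  ......
Step 5: 4 trees catch fire, 6 burn out
  F.F.FT
  .....F
  ......
  ......
  ......
  ......

F.F.FT
.....F
......
......
......
......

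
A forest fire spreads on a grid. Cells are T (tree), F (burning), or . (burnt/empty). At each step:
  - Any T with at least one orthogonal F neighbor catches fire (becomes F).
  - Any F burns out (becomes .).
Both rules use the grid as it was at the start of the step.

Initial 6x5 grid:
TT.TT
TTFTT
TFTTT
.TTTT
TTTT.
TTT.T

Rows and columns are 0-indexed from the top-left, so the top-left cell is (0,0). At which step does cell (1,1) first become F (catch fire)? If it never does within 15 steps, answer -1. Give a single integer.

Step 1: cell (1,1)='F' (+5 fires, +2 burnt)
  -> target ignites at step 1
Step 2: cell (1,1)='.' (+7 fires, +5 burnt)
Step 3: cell (1,1)='.' (+7 fires, +7 burnt)
Step 4: cell (1,1)='.' (+4 fires, +7 burnt)
Step 5: cell (1,1)='.' (+0 fires, +4 burnt)
  fire out at step 5

1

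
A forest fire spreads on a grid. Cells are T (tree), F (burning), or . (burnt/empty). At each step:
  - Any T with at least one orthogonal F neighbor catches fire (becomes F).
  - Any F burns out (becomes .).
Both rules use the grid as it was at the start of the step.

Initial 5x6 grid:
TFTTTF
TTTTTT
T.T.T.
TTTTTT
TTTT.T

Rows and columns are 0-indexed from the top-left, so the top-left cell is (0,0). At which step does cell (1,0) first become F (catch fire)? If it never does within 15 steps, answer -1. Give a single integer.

Step 1: cell (1,0)='T' (+5 fires, +2 burnt)
Step 2: cell (1,0)='F' (+4 fires, +5 burnt)
  -> target ignites at step 2
Step 3: cell (1,0)='.' (+4 fires, +4 burnt)
Step 4: cell (1,0)='.' (+3 fires, +4 burnt)
Step 5: cell (1,0)='.' (+5 fires, +3 burnt)
Step 6: cell (1,0)='.' (+3 fires, +5 burnt)
Step 7: cell (1,0)='.' (+0 fires, +3 burnt)
  fire out at step 7

2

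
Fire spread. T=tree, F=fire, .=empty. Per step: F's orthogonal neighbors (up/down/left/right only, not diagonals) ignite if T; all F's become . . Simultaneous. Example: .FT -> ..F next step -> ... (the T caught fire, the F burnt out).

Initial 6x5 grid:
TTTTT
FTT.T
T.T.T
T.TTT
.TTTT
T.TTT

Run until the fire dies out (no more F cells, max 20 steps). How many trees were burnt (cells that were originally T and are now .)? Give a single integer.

Step 1: +3 fires, +1 burnt (F count now 3)
Step 2: +3 fires, +3 burnt (F count now 3)
Step 3: +2 fires, +3 burnt (F count now 2)
Step 4: +2 fires, +2 burnt (F count now 2)
Step 5: +3 fires, +2 burnt (F count now 3)
Step 6: +5 fires, +3 burnt (F count now 5)
Step 7: +3 fires, +5 burnt (F count now 3)
Step 8: +1 fires, +3 burnt (F count now 1)
Step 9: +0 fires, +1 burnt (F count now 0)
Fire out after step 9
Initially T: 23, now '.': 29
Total burnt (originally-T cells now '.'): 22

Answer: 22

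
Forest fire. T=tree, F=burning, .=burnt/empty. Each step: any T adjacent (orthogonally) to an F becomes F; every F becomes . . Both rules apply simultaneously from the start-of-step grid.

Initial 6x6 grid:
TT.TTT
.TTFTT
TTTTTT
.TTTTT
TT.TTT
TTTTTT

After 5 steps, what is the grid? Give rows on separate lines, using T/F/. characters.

Step 1: 4 trees catch fire, 1 burn out
  TT.FTT
  .TF.FT
  TTTFTT
  .TTTTT
  TT.TTT
  TTTTTT
Step 2: 6 trees catch fire, 4 burn out
  TT..FT
  .F...F
  TTF.FT
  .TTFTT
  TT.TTT
  TTTTTT
Step 3: 7 trees catch fire, 6 burn out
  TF...F
  ......
  TF...F
  .TF.FT
  TT.FTT
  TTTTTT
Step 4: 6 trees catch fire, 7 burn out
  F.....
  ......
  F.....
  .F...F
  TT..FT
  TTTFTT
Step 5: 4 trees catch fire, 6 burn out
  ......
  ......
  ......
  ......
  TF...F
  TTF.FT

......
......
......
......
TF...F
TTF.FT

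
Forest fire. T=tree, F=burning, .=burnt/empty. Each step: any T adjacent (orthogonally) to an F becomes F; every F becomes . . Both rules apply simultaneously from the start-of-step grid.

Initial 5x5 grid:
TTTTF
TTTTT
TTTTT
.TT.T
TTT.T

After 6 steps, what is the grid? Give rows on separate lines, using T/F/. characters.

Step 1: 2 trees catch fire, 1 burn out
  TTTF.
  TTTTF
  TTTTT
  .TT.T
  TTT.T
Step 2: 3 trees catch fire, 2 burn out
  TTF..
  TTTF.
  TTTTF
  .TT.T
  TTT.T
Step 3: 4 trees catch fire, 3 burn out
  TF...
  TTF..
  TTTF.
  .TT.F
  TTT.T
Step 4: 4 trees catch fire, 4 burn out
  F....
  TF...
  TTF..
  .TT..
  TTT.F
Step 5: 3 trees catch fire, 4 burn out
  .....
  F....
  TF...
  .TF..
  TTT..
Step 6: 3 trees catch fire, 3 burn out
  .....
  .....
  F....
  .F...
  TTF..

.....
.....
F....
.F...
TTF..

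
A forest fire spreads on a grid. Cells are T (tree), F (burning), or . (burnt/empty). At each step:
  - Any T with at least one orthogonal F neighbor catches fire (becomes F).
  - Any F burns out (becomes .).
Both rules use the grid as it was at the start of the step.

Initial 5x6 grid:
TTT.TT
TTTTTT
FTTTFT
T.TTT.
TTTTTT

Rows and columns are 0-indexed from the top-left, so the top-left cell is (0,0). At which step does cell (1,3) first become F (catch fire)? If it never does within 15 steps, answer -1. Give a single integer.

Step 1: cell (1,3)='T' (+7 fires, +2 burnt)
Step 2: cell (1,3)='F' (+9 fires, +7 burnt)
  -> target ignites at step 2
Step 3: cell (1,3)='.' (+7 fires, +9 burnt)
Step 4: cell (1,3)='.' (+2 fires, +7 burnt)
Step 5: cell (1,3)='.' (+0 fires, +2 burnt)
  fire out at step 5

2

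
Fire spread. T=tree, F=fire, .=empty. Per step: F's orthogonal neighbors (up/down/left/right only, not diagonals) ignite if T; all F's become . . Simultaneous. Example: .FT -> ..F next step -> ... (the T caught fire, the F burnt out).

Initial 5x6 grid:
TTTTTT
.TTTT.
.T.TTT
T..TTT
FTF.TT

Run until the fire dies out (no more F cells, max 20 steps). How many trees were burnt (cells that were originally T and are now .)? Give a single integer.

Answer: 2

Derivation:
Step 1: +2 fires, +2 burnt (F count now 2)
Step 2: +0 fires, +2 burnt (F count now 0)
Fire out after step 2
Initially T: 21, now '.': 11
Total burnt (originally-T cells now '.'): 2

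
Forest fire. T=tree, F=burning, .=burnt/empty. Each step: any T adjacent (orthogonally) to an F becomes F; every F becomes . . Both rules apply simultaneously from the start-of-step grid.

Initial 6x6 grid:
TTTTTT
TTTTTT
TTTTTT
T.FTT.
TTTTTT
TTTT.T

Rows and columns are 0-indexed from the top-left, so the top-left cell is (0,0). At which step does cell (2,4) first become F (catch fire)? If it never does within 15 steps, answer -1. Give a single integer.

Step 1: cell (2,4)='T' (+3 fires, +1 burnt)
Step 2: cell (2,4)='T' (+7 fires, +3 burnt)
Step 3: cell (2,4)='F' (+9 fires, +7 burnt)
  -> target ignites at step 3
Step 4: cell (2,4)='.' (+8 fires, +9 burnt)
Step 5: cell (2,4)='.' (+4 fires, +8 burnt)
Step 6: cell (2,4)='.' (+1 fires, +4 burnt)
Step 7: cell (2,4)='.' (+0 fires, +1 burnt)
  fire out at step 7

3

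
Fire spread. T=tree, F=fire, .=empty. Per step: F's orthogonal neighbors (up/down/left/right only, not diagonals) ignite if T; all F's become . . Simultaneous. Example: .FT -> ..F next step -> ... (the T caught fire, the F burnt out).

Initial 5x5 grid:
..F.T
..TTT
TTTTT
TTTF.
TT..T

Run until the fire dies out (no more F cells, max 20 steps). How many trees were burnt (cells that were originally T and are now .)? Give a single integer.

Answer: 14

Derivation:
Step 1: +3 fires, +2 burnt (F count now 3)
Step 2: +4 fires, +3 burnt (F count now 4)
Step 3: +4 fires, +4 burnt (F count now 4)
Step 4: +3 fires, +4 burnt (F count now 3)
Step 5: +0 fires, +3 burnt (F count now 0)
Fire out after step 5
Initially T: 15, now '.': 24
Total burnt (originally-T cells now '.'): 14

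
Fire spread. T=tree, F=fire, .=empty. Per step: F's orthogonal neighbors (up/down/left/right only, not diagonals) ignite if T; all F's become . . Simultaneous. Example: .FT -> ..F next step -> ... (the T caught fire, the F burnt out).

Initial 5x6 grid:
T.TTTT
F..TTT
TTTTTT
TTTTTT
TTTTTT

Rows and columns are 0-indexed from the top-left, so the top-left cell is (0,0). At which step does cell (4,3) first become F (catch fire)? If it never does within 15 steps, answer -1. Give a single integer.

Step 1: cell (4,3)='T' (+2 fires, +1 burnt)
Step 2: cell (4,3)='T' (+2 fires, +2 burnt)
Step 3: cell (4,3)='T' (+3 fires, +2 burnt)
Step 4: cell (4,3)='T' (+3 fires, +3 burnt)
Step 5: cell (4,3)='T' (+4 fires, +3 burnt)
Step 6: cell (4,3)='F' (+5 fires, +4 burnt)
  -> target ignites at step 6
Step 7: cell (4,3)='.' (+5 fires, +5 burnt)
Step 8: cell (4,3)='.' (+2 fires, +5 burnt)
Step 9: cell (4,3)='.' (+0 fires, +2 burnt)
  fire out at step 9

6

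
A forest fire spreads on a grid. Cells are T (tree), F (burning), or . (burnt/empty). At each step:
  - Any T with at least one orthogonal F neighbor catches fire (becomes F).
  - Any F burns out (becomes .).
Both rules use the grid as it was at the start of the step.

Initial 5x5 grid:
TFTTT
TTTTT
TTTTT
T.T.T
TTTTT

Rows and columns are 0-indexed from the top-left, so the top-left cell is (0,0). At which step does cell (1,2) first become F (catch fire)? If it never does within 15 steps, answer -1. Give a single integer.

Step 1: cell (1,2)='T' (+3 fires, +1 burnt)
Step 2: cell (1,2)='F' (+4 fires, +3 burnt)
  -> target ignites at step 2
Step 3: cell (1,2)='.' (+4 fires, +4 burnt)
Step 4: cell (1,2)='.' (+4 fires, +4 burnt)
Step 5: cell (1,2)='.' (+3 fires, +4 burnt)
Step 6: cell (1,2)='.' (+3 fires, +3 burnt)
Step 7: cell (1,2)='.' (+1 fires, +3 burnt)
Step 8: cell (1,2)='.' (+0 fires, +1 burnt)
  fire out at step 8

2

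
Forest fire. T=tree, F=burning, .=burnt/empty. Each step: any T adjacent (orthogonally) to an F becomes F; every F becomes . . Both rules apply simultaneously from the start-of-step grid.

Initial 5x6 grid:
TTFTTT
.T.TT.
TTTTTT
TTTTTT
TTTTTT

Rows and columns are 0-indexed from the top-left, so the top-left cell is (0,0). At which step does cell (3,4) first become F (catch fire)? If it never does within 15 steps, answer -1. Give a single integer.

Step 1: cell (3,4)='T' (+2 fires, +1 burnt)
Step 2: cell (3,4)='T' (+4 fires, +2 burnt)
Step 3: cell (3,4)='T' (+4 fires, +4 burnt)
Step 4: cell (3,4)='T' (+5 fires, +4 burnt)
Step 5: cell (3,4)='F' (+6 fires, +5 burnt)
  -> target ignites at step 5
Step 6: cell (3,4)='.' (+4 fires, +6 burnt)
Step 7: cell (3,4)='.' (+1 fires, +4 burnt)
Step 8: cell (3,4)='.' (+0 fires, +1 burnt)
  fire out at step 8

5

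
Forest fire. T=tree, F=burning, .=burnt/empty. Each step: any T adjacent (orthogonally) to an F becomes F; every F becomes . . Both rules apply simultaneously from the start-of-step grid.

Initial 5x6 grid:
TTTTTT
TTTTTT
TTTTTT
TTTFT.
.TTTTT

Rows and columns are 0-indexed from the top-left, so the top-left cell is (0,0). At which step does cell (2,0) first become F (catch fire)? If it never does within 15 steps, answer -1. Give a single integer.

Step 1: cell (2,0)='T' (+4 fires, +1 burnt)
Step 2: cell (2,0)='T' (+6 fires, +4 burnt)
Step 3: cell (2,0)='T' (+8 fires, +6 burnt)
Step 4: cell (2,0)='F' (+5 fires, +8 burnt)
  -> target ignites at step 4
Step 5: cell (2,0)='.' (+3 fires, +5 burnt)
Step 6: cell (2,0)='.' (+1 fires, +3 burnt)
Step 7: cell (2,0)='.' (+0 fires, +1 burnt)
  fire out at step 7

4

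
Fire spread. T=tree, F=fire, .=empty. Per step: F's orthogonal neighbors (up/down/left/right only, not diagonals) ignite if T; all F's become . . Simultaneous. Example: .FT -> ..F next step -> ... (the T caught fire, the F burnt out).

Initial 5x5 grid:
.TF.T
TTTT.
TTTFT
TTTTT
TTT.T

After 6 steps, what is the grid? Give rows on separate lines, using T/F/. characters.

Step 1: 6 trees catch fire, 2 burn out
  .F..T
  TTFF.
  TTF.F
  TTTFT
  TTT.T
Step 2: 4 trees catch fire, 6 burn out
  ....T
  TF...
  TF...
  TTF.F
  TTT.T
Step 3: 5 trees catch fire, 4 burn out
  ....T
  F....
  F....
  TF...
  TTF.F
Step 4: 2 trees catch fire, 5 burn out
  ....T
  .....
  .....
  F....
  TF...
Step 5: 1 trees catch fire, 2 burn out
  ....T
  .....
  .....
  .....
  F....
Step 6: 0 trees catch fire, 1 burn out
  ....T
  .....
  .....
  .....
  .....

....T
.....
.....
.....
.....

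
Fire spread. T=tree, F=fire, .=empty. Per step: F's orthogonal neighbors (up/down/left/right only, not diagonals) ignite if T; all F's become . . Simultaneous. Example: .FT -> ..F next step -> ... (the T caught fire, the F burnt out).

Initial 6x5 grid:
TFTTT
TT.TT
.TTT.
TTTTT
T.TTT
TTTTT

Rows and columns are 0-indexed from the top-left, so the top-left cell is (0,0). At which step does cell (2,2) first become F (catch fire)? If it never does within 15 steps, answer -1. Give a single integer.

Step 1: cell (2,2)='T' (+3 fires, +1 burnt)
Step 2: cell (2,2)='T' (+3 fires, +3 burnt)
Step 3: cell (2,2)='F' (+4 fires, +3 burnt)
  -> target ignites at step 3
Step 4: cell (2,2)='.' (+4 fires, +4 burnt)
Step 5: cell (2,2)='.' (+3 fires, +4 burnt)
Step 6: cell (2,2)='.' (+4 fires, +3 burnt)
Step 7: cell (2,2)='.' (+3 fires, +4 burnt)
Step 8: cell (2,2)='.' (+1 fires, +3 burnt)
Step 9: cell (2,2)='.' (+0 fires, +1 burnt)
  fire out at step 9

3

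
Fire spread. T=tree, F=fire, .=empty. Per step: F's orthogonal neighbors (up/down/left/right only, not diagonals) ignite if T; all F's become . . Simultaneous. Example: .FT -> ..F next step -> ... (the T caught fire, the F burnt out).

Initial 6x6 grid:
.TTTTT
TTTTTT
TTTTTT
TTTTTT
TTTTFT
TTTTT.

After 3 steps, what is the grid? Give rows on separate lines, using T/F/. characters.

Step 1: 4 trees catch fire, 1 burn out
  .TTTTT
  TTTTTT
  TTTTTT
  TTTTFT
  TTTF.F
  TTTTF.
Step 2: 5 trees catch fire, 4 burn out
  .TTTTT
  TTTTTT
  TTTTFT
  TTTF.F
  TTF...
  TTTF..
Step 3: 6 trees catch fire, 5 burn out
  .TTTTT
  TTTTFT
  TTTF.F
  TTF...
  TF....
  TTF...

.TTTTT
TTTTFT
TTTF.F
TTF...
TF....
TTF...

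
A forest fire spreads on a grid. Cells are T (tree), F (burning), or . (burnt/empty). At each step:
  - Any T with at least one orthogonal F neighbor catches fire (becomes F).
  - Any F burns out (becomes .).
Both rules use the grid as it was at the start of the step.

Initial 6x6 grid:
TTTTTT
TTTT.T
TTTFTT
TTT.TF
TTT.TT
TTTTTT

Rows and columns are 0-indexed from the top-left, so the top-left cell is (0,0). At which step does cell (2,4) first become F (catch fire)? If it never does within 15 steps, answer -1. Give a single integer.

Step 1: cell (2,4)='F' (+6 fires, +2 burnt)
  -> target ignites at step 1
Step 2: cell (2,4)='.' (+7 fires, +6 burnt)
Step 3: cell (2,4)='.' (+8 fires, +7 burnt)
Step 4: cell (2,4)='.' (+6 fires, +8 burnt)
Step 5: cell (2,4)='.' (+3 fires, +6 burnt)
Step 6: cell (2,4)='.' (+1 fires, +3 burnt)
Step 7: cell (2,4)='.' (+0 fires, +1 burnt)
  fire out at step 7

1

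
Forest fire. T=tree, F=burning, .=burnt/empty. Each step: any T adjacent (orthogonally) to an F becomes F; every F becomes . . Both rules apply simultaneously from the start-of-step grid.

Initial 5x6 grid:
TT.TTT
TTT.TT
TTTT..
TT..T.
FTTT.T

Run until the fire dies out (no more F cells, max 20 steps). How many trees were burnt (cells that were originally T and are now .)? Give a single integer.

Answer: 14

Derivation:
Step 1: +2 fires, +1 burnt (F count now 2)
Step 2: +3 fires, +2 burnt (F count now 3)
Step 3: +3 fires, +3 burnt (F count now 3)
Step 4: +3 fires, +3 burnt (F count now 3)
Step 5: +3 fires, +3 burnt (F count now 3)
Step 6: +0 fires, +3 burnt (F count now 0)
Fire out after step 6
Initially T: 21, now '.': 23
Total burnt (originally-T cells now '.'): 14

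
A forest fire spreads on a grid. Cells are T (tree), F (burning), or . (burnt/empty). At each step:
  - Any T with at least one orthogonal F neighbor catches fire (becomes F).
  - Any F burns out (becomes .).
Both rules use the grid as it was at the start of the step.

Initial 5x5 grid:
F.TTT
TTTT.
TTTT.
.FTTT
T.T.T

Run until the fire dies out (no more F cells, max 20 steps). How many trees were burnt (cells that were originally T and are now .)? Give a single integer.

Step 1: +3 fires, +2 burnt (F count now 3)
Step 2: +5 fires, +3 burnt (F count now 5)
Step 3: +3 fires, +5 burnt (F count now 3)
Step 4: +3 fires, +3 burnt (F count now 3)
Step 5: +1 fires, +3 burnt (F count now 1)
Step 6: +1 fires, +1 burnt (F count now 1)
Step 7: +0 fires, +1 burnt (F count now 0)
Fire out after step 7
Initially T: 17, now '.': 24
Total burnt (originally-T cells now '.'): 16

Answer: 16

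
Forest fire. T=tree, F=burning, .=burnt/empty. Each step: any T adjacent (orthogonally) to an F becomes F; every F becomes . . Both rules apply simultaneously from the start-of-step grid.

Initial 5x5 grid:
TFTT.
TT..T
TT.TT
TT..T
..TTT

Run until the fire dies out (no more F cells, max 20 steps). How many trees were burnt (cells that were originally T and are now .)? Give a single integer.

Step 1: +3 fires, +1 burnt (F count now 3)
Step 2: +3 fires, +3 burnt (F count now 3)
Step 3: +2 fires, +3 burnt (F count now 2)
Step 4: +1 fires, +2 burnt (F count now 1)
Step 5: +0 fires, +1 burnt (F count now 0)
Fire out after step 5
Initially T: 16, now '.': 18
Total burnt (originally-T cells now '.'): 9

Answer: 9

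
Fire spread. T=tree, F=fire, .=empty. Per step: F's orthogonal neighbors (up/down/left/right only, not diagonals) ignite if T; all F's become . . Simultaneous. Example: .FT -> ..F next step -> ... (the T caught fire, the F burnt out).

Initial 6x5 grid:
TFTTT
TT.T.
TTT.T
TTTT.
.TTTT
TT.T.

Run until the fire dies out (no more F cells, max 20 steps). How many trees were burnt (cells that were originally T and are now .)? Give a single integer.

Answer: 21

Derivation:
Step 1: +3 fires, +1 burnt (F count now 3)
Step 2: +3 fires, +3 burnt (F count now 3)
Step 3: +5 fires, +3 burnt (F count now 5)
Step 4: +3 fires, +5 burnt (F count now 3)
Step 5: +3 fires, +3 burnt (F count now 3)
Step 6: +2 fires, +3 burnt (F count now 2)
Step 7: +2 fires, +2 burnt (F count now 2)
Step 8: +0 fires, +2 burnt (F count now 0)
Fire out after step 8
Initially T: 22, now '.': 29
Total burnt (originally-T cells now '.'): 21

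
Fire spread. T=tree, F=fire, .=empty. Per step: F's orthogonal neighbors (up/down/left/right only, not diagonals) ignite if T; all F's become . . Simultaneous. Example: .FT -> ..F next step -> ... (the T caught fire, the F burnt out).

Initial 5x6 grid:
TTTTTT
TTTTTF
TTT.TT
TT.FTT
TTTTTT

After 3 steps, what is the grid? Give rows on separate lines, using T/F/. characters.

Step 1: 5 trees catch fire, 2 burn out
  TTTTTF
  TTTTF.
  TTT.TF
  TT..FT
  TTTFTT
Step 2: 6 trees catch fire, 5 burn out
  TTTTF.
  TTTF..
  TTT.F.
  TT...F
  TTF.FT
Step 3: 4 trees catch fire, 6 burn out
  TTTF..
  TTF...
  TTT...
  TT....
  TF...F

TTTF..
TTF...
TTT...
TT....
TF...F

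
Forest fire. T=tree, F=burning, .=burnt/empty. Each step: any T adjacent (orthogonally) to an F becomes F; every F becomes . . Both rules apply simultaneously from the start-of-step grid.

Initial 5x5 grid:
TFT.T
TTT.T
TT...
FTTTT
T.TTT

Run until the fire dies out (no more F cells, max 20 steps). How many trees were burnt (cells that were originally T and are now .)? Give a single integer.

Answer: 15

Derivation:
Step 1: +6 fires, +2 burnt (F count now 6)
Step 2: +4 fires, +6 burnt (F count now 4)
Step 3: +2 fires, +4 burnt (F count now 2)
Step 4: +2 fires, +2 burnt (F count now 2)
Step 5: +1 fires, +2 burnt (F count now 1)
Step 6: +0 fires, +1 burnt (F count now 0)
Fire out after step 6
Initially T: 17, now '.': 23
Total burnt (originally-T cells now '.'): 15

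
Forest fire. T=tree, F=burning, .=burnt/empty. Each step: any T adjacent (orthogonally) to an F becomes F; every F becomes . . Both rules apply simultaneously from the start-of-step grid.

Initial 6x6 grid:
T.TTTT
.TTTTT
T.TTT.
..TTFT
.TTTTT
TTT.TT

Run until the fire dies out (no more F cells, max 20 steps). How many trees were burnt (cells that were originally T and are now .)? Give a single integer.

Answer: 25

Derivation:
Step 1: +4 fires, +1 burnt (F count now 4)
Step 2: +6 fires, +4 burnt (F count now 6)
Step 3: +6 fires, +6 burnt (F count now 6)
Step 4: +5 fires, +6 burnt (F count now 5)
Step 5: +3 fires, +5 burnt (F count now 3)
Step 6: +1 fires, +3 burnt (F count now 1)
Step 7: +0 fires, +1 burnt (F count now 0)
Fire out after step 7
Initially T: 27, now '.': 34
Total burnt (originally-T cells now '.'): 25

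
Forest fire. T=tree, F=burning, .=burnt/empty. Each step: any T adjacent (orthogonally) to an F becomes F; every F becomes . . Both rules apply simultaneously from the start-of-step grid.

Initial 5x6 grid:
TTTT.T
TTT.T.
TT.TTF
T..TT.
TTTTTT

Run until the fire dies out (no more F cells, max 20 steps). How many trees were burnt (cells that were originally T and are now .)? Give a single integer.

Step 1: +1 fires, +1 burnt (F count now 1)
Step 2: +3 fires, +1 burnt (F count now 3)
Step 3: +2 fires, +3 burnt (F count now 2)
Step 4: +2 fires, +2 burnt (F count now 2)
Step 5: +1 fires, +2 burnt (F count now 1)
Step 6: +1 fires, +1 burnt (F count now 1)
Step 7: +1 fires, +1 burnt (F count now 1)
Step 8: +1 fires, +1 burnt (F count now 1)
Step 9: +1 fires, +1 burnt (F count now 1)
Step 10: +2 fires, +1 burnt (F count now 2)
Step 11: +2 fires, +2 burnt (F count now 2)
Step 12: +2 fires, +2 burnt (F count now 2)
Step 13: +1 fires, +2 burnt (F count now 1)
Step 14: +1 fires, +1 burnt (F count now 1)
Step 15: +0 fires, +1 burnt (F count now 0)
Fire out after step 15
Initially T: 22, now '.': 29
Total burnt (originally-T cells now '.'): 21

Answer: 21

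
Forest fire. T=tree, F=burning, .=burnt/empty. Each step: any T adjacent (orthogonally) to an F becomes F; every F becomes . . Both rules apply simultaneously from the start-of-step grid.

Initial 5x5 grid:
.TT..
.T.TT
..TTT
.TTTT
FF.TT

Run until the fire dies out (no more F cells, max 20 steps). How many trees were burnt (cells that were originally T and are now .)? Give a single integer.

Answer: 11

Derivation:
Step 1: +1 fires, +2 burnt (F count now 1)
Step 2: +1 fires, +1 burnt (F count now 1)
Step 3: +2 fires, +1 burnt (F count now 2)
Step 4: +3 fires, +2 burnt (F count now 3)
Step 5: +3 fires, +3 burnt (F count now 3)
Step 6: +1 fires, +3 burnt (F count now 1)
Step 7: +0 fires, +1 burnt (F count now 0)
Fire out after step 7
Initially T: 14, now '.': 22
Total burnt (originally-T cells now '.'): 11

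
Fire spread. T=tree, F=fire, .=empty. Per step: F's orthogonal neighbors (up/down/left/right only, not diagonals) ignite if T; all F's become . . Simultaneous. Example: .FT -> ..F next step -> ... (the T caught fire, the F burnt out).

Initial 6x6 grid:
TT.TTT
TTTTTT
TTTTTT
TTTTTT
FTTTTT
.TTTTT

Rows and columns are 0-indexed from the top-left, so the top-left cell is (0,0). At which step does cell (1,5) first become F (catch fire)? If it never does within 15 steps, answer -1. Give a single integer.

Step 1: cell (1,5)='T' (+2 fires, +1 burnt)
Step 2: cell (1,5)='T' (+4 fires, +2 burnt)
Step 3: cell (1,5)='T' (+5 fires, +4 burnt)
Step 4: cell (1,5)='T' (+6 fires, +5 burnt)
Step 5: cell (1,5)='T' (+6 fires, +6 burnt)
Step 6: cell (1,5)='T' (+4 fires, +6 burnt)
Step 7: cell (1,5)='T' (+3 fires, +4 burnt)
Step 8: cell (1,5)='F' (+2 fires, +3 burnt)
  -> target ignites at step 8
Step 9: cell (1,5)='.' (+1 fires, +2 burnt)
Step 10: cell (1,5)='.' (+0 fires, +1 burnt)
  fire out at step 10

8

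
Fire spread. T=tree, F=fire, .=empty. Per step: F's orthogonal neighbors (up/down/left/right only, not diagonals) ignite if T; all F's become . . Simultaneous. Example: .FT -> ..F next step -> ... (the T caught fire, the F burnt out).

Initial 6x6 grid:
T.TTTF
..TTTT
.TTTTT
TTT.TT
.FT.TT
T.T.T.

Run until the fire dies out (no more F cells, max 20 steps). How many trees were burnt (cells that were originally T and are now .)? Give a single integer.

Step 1: +4 fires, +2 burnt (F count now 4)
Step 2: +7 fires, +4 burnt (F count now 7)
Step 3: +5 fires, +7 burnt (F count now 5)
Step 4: +4 fires, +5 burnt (F count now 4)
Step 5: +1 fires, +4 burnt (F count now 1)
Step 6: +1 fires, +1 burnt (F count now 1)
Step 7: +0 fires, +1 burnt (F count now 0)
Fire out after step 7
Initially T: 24, now '.': 34
Total burnt (originally-T cells now '.'): 22

Answer: 22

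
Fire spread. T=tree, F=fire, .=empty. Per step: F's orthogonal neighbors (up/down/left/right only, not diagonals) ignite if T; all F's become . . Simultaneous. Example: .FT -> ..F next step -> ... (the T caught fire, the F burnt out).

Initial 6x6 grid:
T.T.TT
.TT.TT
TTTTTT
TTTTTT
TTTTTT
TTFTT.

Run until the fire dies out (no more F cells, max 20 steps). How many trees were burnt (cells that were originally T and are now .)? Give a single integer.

Step 1: +3 fires, +1 burnt (F count now 3)
Step 2: +5 fires, +3 burnt (F count now 5)
Step 3: +5 fires, +5 burnt (F count now 5)
Step 4: +6 fires, +5 burnt (F count now 6)
Step 5: +5 fires, +6 burnt (F count now 5)
Step 6: +2 fires, +5 burnt (F count now 2)
Step 7: +2 fires, +2 burnt (F count now 2)
Step 8: +1 fires, +2 burnt (F count now 1)
Step 9: +0 fires, +1 burnt (F count now 0)
Fire out after step 9
Initially T: 30, now '.': 35
Total burnt (originally-T cells now '.'): 29

Answer: 29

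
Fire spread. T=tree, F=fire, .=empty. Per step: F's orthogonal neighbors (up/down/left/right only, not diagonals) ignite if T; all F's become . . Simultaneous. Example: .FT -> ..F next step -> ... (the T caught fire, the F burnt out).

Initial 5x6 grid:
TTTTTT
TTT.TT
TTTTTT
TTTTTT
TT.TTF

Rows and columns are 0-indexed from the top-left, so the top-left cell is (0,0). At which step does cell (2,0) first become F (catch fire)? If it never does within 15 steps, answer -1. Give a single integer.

Step 1: cell (2,0)='T' (+2 fires, +1 burnt)
Step 2: cell (2,0)='T' (+3 fires, +2 burnt)
Step 3: cell (2,0)='T' (+3 fires, +3 burnt)
Step 4: cell (2,0)='T' (+4 fires, +3 burnt)
Step 5: cell (2,0)='T' (+3 fires, +4 burnt)
Step 6: cell (2,0)='T' (+5 fires, +3 burnt)
Step 7: cell (2,0)='F' (+4 fires, +5 burnt)
  -> target ignites at step 7
Step 8: cell (2,0)='.' (+2 fires, +4 burnt)
Step 9: cell (2,0)='.' (+1 fires, +2 burnt)
Step 10: cell (2,0)='.' (+0 fires, +1 burnt)
  fire out at step 10

7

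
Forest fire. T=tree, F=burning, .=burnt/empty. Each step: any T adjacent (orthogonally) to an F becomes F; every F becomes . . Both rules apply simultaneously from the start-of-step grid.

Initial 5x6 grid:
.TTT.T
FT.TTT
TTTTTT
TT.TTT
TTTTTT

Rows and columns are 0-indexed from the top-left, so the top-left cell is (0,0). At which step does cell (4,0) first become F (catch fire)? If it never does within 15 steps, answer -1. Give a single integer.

Step 1: cell (4,0)='T' (+2 fires, +1 burnt)
Step 2: cell (4,0)='T' (+3 fires, +2 burnt)
Step 3: cell (4,0)='F' (+4 fires, +3 burnt)
  -> target ignites at step 3
Step 4: cell (4,0)='.' (+3 fires, +4 burnt)
Step 5: cell (4,0)='.' (+4 fires, +3 burnt)
Step 6: cell (4,0)='.' (+4 fires, +4 burnt)
Step 7: cell (4,0)='.' (+3 fires, +4 burnt)
Step 8: cell (4,0)='.' (+2 fires, +3 burnt)
Step 9: cell (4,0)='.' (+0 fires, +2 burnt)
  fire out at step 9

3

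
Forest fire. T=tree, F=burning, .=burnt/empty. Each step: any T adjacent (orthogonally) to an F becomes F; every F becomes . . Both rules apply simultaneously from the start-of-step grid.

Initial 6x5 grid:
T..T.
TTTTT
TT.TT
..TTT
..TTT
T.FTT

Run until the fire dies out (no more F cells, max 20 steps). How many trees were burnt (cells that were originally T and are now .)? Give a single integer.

Step 1: +2 fires, +1 burnt (F count now 2)
Step 2: +3 fires, +2 burnt (F count now 3)
Step 3: +2 fires, +3 burnt (F count now 2)
Step 4: +2 fires, +2 burnt (F count now 2)
Step 5: +2 fires, +2 burnt (F count now 2)
Step 6: +3 fires, +2 burnt (F count now 3)
Step 7: +1 fires, +3 burnt (F count now 1)
Step 8: +2 fires, +1 burnt (F count now 2)
Step 9: +2 fires, +2 burnt (F count now 2)
Step 10: +0 fires, +2 burnt (F count now 0)
Fire out after step 10
Initially T: 20, now '.': 29
Total burnt (originally-T cells now '.'): 19

Answer: 19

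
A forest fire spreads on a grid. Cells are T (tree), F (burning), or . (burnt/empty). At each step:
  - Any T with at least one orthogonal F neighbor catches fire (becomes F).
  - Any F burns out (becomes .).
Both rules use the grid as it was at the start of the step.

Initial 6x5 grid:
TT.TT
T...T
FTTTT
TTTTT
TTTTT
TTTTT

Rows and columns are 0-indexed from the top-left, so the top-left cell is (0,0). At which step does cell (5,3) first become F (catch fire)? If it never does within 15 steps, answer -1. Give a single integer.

Step 1: cell (5,3)='T' (+3 fires, +1 burnt)
Step 2: cell (5,3)='T' (+4 fires, +3 burnt)
Step 3: cell (5,3)='T' (+5 fires, +4 burnt)
Step 4: cell (5,3)='T' (+4 fires, +5 burnt)
Step 5: cell (5,3)='T' (+4 fires, +4 burnt)
Step 6: cell (5,3)='F' (+3 fires, +4 burnt)
  -> target ignites at step 6
Step 7: cell (5,3)='.' (+2 fires, +3 burnt)
Step 8: cell (5,3)='.' (+0 fires, +2 burnt)
  fire out at step 8

6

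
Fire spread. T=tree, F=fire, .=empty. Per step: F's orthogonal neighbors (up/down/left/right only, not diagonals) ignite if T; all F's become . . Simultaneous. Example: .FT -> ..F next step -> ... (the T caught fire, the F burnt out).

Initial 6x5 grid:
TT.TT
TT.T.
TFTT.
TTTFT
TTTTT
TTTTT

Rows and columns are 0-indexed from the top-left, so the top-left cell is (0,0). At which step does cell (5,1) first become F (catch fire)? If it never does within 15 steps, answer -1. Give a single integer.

Step 1: cell (5,1)='T' (+8 fires, +2 burnt)
Step 2: cell (5,1)='T' (+8 fires, +8 burnt)
Step 3: cell (5,1)='F' (+6 fires, +8 burnt)
  -> target ignites at step 3
Step 4: cell (5,1)='.' (+2 fires, +6 burnt)
Step 5: cell (5,1)='.' (+0 fires, +2 burnt)
  fire out at step 5

3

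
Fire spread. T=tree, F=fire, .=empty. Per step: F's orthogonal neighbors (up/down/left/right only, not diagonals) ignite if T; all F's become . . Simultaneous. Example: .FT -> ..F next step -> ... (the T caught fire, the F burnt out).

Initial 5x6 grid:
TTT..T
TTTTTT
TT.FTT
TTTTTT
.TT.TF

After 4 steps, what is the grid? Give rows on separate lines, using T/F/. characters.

Step 1: 5 trees catch fire, 2 burn out
  TTT..T
  TTTFTT
  TT..FT
  TTTFTF
  .TT.F.
Step 2: 5 trees catch fire, 5 burn out
  TTT..T
  TTF.FT
  TT...F
  TTF.F.
  .TT...
Step 3: 5 trees catch fire, 5 burn out
  TTF..T
  TF...F
  TT....
  TF....
  .TF...
Step 4: 6 trees catch fire, 5 burn out
  TF...F
  F.....
  TF....
  F.....
  .F....

TF...F
F.....
TF....
F.....
.F....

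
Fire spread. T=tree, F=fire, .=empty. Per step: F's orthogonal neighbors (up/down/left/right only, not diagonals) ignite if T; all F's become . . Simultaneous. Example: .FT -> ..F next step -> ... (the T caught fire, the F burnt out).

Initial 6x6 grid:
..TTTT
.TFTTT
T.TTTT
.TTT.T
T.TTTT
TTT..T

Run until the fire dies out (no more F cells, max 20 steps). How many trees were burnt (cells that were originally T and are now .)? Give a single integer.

Answer: 25

Derivation:
Step 1: +4 fires, +1 burnt (F count now 4)
Step 2: +4 fires, +4 burnt (F count now 4)
Step 3: +6 fires, +4 burnt (F count now 6)
Step 4: +4 fires, +6 burnt (F count now 4)
Step 5: +3 fires, +4 burnt (F count now 3)
Step 6: +2 fires, +3 burnt (F count now 2)
Step 7: +2 fires, +2 burnt (F count now 2)
Step 8: +0 fires, +2 burnt (F count now 0)
Fire out after step 8
Initially T: 26, now '.': 35
Total burnt (originally-T cells now '.'): 25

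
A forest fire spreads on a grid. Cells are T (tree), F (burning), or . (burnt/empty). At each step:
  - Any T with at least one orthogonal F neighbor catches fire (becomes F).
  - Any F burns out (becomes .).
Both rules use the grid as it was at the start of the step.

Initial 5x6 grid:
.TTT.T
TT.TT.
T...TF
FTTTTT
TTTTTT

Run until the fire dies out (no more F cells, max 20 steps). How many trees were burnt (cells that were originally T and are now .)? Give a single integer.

Answer: 20

Derivation:
Step 1: +5 fires, +2 burnt (F count now 5)
Step 2: +6 fires, +5 burnt (F count now 6)
Step 3: +5 fires, +6 burnt (F count now 5)
Step 4: +3 fires, +5 burnt (F count now 3)
Step 5: +1 fires, +3 burnt (F count now 1)
Step 6: +0 fires, +1 burnt (F count now 0)
Fire out after step 6
Initially T: 21, now '.': 29
Total burnt (originally-T cells now '.'): 20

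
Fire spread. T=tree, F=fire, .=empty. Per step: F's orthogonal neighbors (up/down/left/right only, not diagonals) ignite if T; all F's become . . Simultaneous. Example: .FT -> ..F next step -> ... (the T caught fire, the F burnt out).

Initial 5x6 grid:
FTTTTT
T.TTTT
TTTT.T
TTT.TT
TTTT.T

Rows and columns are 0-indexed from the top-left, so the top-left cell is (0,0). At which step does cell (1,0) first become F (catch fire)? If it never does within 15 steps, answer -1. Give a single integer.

Step 1: cell (1,0)='F' (+2 fires, +1 burnt)
  -> target ignites at step 1
Step 2: cell (1,0)='.' (+2 fires, +2 burnt)
Step 3: cell (1,0)='.' (+4 fires, +2 burnt)
Step 4: cell (1,0)='.' (+5 fires, +4 burnt)
Step 5: cell (1,0)='.' (+5 fires, +5 burnt)
Step 6: cell (1,0)='.' (+2 fires, +5 burnt)
Step 7: cell (1,0)='.' (+2 fires, +2 burnt)
Step 8: cell (1,0)='.' (+1 fires, +2 burnt)
Step 9: cell (1,0)='.' (+2 fires, +1 burnt)
Step 10: cell (1,0)='.' (+0 fires, +2 burnt)
  fire out at step 10

1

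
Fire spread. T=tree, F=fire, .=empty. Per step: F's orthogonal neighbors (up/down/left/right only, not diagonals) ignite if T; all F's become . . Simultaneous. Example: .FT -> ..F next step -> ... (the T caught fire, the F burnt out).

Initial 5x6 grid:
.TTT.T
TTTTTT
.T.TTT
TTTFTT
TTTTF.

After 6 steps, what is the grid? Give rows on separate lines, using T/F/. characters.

Step 1: 4 trees catch fire, 2 burn out
  .TTT.T
  TTTTTT
  .T.FTT
  TTF.FT
  TTTF..
Step 2: 5 trees catch fire, 4 burn out
  .TTT.T
  TTTFTT
  .T..FT
  TF...F
  TTF...
Step 3: 7 trees catch fire, 5 burn out
  .TTF.T
  TTF.FT
  .F...F
  F.....
  TF....
Step 4: 4 trees catch fire, 7 burn out
  .TF..T
  TF...F
  ......
  ......
  F.....
Step 5: 3 trees catch fire, 4 burn out
  .F...F
  F.....
  ......
  ......
  ......
Step 6: 0 trees catch fire, 3 burn out
  ......
  ......
  ......
  ......
  ......

......
......
......
......
......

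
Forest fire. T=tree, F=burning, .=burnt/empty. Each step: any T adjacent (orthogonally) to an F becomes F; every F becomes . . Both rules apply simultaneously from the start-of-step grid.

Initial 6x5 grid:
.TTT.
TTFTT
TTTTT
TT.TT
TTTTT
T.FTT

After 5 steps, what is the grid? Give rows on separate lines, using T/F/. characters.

Step 1: 6 trees catch fire, 2 burn out
  .TFT.
  TF.FT
  TTFTT
  TT.TT
  TTFTT
  T..FT
Step 2: 9 trees catch fire, 6 burn out
  .F.F.
  F...F
  TF.FT
  TT.TT
  TF.FT
  T...F
Step 3: 6 trees catch fire, 9 burn out
  .....
  .....
  F...F
  TF.FT
  F...F
  T....
Step 4: 3 trees catch fire, 6 burn out
  .....
  .....
  .....
  F...F
  .....
  F....
Step 5: 0 trees catch fire, 3 burn out
  .....
  .....
  .....
  .....
  .....
  .....

.....
.....
.....
.....
.....
.....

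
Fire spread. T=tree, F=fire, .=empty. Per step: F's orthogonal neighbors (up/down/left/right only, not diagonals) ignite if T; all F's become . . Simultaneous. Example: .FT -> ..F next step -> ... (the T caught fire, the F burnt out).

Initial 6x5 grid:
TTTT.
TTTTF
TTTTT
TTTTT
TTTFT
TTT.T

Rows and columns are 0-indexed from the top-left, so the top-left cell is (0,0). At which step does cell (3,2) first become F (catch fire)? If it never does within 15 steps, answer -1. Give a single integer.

Step 1: cell (3,2)='T' (+5 fires, +2 burnt)
Step 2: cell (3,2)='F' (+8 fires, +5 burnt)
  -> target ignites at step 2
Step 3: cell (3,2)='.' (+6 fires, +8 burnt)
Step 4: cell (3,2)='.' (+5 fires, +6 burnt)
Step 5: cell (3,2)='.' (+2 fires, +5 burnt)
Step 6: cell (3,2)='.' (+0 fires, +2 burnt)
  fire out at step 6

2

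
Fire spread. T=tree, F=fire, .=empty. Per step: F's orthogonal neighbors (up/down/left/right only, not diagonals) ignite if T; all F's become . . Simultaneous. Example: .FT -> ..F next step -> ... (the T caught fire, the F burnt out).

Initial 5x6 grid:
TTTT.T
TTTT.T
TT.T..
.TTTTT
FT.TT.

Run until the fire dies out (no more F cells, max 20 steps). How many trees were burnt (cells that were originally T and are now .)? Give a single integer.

Step 1: +1 fires, +1 burnt (F count now 1)
Step 2: +1 fires, +1 burnt (F count now 1)
Step 3: +2 fires, +1 burnt (F count now 2)
Step 4: +3 fires, +2 burnt (F count now 3)
Step 5: +6 fires, +3 burnt (F count now 6)
Step 6: +5 fires, +6 burnt (F count now 5)
Step 7: +1 fires, +5 burnt (F count now 1)
Step 8: +0 fires, +1 burnt (F count now 0)
Fire out after step 8
Initially T: 21, now '.': 28
Total burnt (originally-T cells now '.'): 19

Answer: 19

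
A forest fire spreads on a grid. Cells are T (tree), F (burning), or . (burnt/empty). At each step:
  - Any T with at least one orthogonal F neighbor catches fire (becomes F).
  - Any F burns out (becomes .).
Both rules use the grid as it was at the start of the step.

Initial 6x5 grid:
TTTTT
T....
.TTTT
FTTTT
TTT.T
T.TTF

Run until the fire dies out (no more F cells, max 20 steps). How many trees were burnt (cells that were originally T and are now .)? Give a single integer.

Step 1: +4 fires, +2 burnt (F count now 4)
Step 2: +6 fires, +4 burnt (F count now 6)
Step 3: +4 fires, +6 burnt (F count now 4)
Step 4: +1 fires, +4 burnt (F count now 1)
Step 5: +0 fires, +1 burnt (F count now 0)
Fire out after step 5
Initially T: 21, now '.': 24
Total burnt (originally-T cells now '.'): 15

Answer: 15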